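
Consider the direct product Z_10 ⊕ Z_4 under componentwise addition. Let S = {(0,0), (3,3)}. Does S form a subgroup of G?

No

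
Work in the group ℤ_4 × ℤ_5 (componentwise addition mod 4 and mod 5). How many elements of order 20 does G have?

An element (a,b) has order lcm(ord(a), ord(b)); count pairs with lcm equal to 20.
Enumerating gives 8 such elements.

8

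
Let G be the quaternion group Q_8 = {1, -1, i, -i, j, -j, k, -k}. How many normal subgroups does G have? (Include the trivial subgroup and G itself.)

6

G has 6 subgroups. Checking conjugation-invariance by order — order 1: 1/1 normal; order 2: 1/1 normal; order 4: 3/3 normal; order 8: 1/1 normal.
Total normal subgroups: 6.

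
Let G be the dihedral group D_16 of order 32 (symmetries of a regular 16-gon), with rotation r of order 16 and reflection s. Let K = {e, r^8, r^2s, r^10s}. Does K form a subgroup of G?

Yes

|K| = 4 divides |G| = 32, consistent with Lagrange.
K contains the identity, every element's inverse is in K, and K is closed under ·: it is a subgroup.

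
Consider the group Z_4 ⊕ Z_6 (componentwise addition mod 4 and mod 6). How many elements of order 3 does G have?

An element (a,b) has order lcm(ord(a), ord(b)); count pairs with lcm equal to 3.
Enumerating gives 2 such elements.

2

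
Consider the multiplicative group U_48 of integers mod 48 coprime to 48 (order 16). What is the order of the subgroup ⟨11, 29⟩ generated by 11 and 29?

|⟨11⟩| = 4 and |⟨29⟩| = 4, so |H| is a multiple of lcm(4, 4) = 4 and divides |G| = 16.
Closing under the operation: H = {1, 5, 7, 11, 25, 29, 31, 35}, so |H| = 8.

8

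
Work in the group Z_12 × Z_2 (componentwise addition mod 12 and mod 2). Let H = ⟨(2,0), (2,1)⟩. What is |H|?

12

|⟨(2,0)⟩| = 6 and |⟨(2,1)⟩| = 6, so |H| is a multiple of lcm(6, 6) = 6 and divides |G| = 24.
Closing under the operation: H = {(0,0), (0,1), (2,0), (2,1), (4,0), (4,1), (6,0), (6,1), (8,0), (8,1), (10,0), (10,1)}, so |H| = 12.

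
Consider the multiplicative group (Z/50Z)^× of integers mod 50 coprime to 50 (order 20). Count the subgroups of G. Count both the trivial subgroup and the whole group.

6

|G| = 20, so by Lagrange every subgroup order divides 20. Divisors: 1, 2, 4, 5, 10, 20.
Subgroups by order — order 1: 1; order 2: 1; order 4: 1; order 5: 1; order 10: 1; order 20: 1.
Total: 1 + 1 + 1 + 1 + 1 + 1 = 6.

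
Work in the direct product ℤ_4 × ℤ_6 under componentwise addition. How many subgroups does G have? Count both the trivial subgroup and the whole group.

16

|G| = 24, so by Lagrange every subgroup order divides 24. Divisors: 1, 2, 3, 4, 6, 8, 12, 24.
Subgroups by order — order 1: 1; order 2: 3; order 3: 1; order 4: 3; order 6: 3; order 8: 1; order 12: 3; order 24: 1.
Total: 1 + 3 + 1 + 3 + 3 + 1 + 3 + 1 = 16.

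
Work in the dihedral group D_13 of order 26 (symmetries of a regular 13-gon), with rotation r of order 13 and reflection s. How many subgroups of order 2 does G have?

|G| = 26 and 2 | 26, so subgroups of order 2 are possible by Lagrange.
The subgroups of order 2 are: {e, r^10s}; {e, r^11s}; {e, r^12s}; {e, r^2s}; … (13 in all).
So G has 13 subgroups of order 2.

13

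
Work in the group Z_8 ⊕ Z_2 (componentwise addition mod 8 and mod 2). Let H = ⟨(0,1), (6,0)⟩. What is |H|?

8

|⟨(0,1)⟩| = 2 and |⟨(6,0)⟩| = 4, so |H| is a multiple of lcm(2, 4) = 4 and divides |G| = 16.
Closing under the operation: H = {(0,0), (0,1), (2,0), (2,1), (4,0), (4,1), (6,0), (6,1)}, so |H| = 8.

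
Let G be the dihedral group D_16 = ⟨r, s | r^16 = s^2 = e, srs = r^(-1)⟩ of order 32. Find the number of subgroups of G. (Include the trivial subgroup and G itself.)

36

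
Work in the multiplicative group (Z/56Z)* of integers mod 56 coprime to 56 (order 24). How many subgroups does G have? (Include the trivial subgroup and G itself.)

32

|G| = 24, so by Lagrange every subgroup order divides 24. Divisors: 1, 2, 3, 4, 6, 8, 12, 24.
Subgroups by order — order 1: 1; order 2: 7; order 3: 1; order 4: 7; order 6: 7; order 8: 1; order 12: 7; order 24: 1.
Total: 1 + 7 + 1 + 7 + 7 + 1 + 7 + 1 = 32.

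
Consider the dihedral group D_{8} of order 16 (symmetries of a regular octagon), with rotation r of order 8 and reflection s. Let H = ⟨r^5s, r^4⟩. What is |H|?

|⟨r^5s⟩| = 2 and |⟨r^4⟩| = 2, so |H| is a multiple of lcm(2, 2) = 2 and divides |G| = 16.
Closing under the operation: H = {e, r^4, rs, r^5s}, so |H| = 4.

4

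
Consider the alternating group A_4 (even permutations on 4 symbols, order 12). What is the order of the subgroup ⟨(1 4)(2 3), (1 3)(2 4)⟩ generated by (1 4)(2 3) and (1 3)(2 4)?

|⟨(1 4)(2 3)⟩| = 2 and |⟨(1 3)(2 4)⟩| = 2, so |H| is a multiple of lcm(2, 2) = 2 and divides |G| = 12.
Closing under the operation: H = {e, (1 2)(3 4), (1 3)(2 4), (1 4)(2 3)}, so |H| = 4.

4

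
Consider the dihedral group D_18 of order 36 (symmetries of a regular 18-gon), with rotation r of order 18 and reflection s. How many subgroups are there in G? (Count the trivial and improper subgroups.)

|G| = 36, so by Lagrange every subgroup order divides 36. Divisors: 1, 2, 3, 4, 6, 9, 12, 18, 36.
Subgroups by order — order 1: 1; order 2: 19; order 3: 1; order 4: 9; order 6: 7; order 9: 1; order 12: 3; order 18: 3; order 36: 1.
Total: 1 + 19 + 1 + 9 + 7 + 1 + 3 + 3 + 1 = 45.

45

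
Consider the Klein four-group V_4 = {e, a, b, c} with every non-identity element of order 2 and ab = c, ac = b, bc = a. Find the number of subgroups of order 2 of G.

|G| = 4 and 2 | 4, so subgroups of order 2 are possible by Lagrange.
The subgroups of order 2 are: {e, a}; {e, b}; {e, c}.
So G has 3 subgroups of order 2.

3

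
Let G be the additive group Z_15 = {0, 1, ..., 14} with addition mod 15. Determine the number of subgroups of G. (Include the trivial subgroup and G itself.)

4

Subgroups of the cyclic group Z_15 correspond bijectively to divisors of 15.
Divisors of 15: 1, 3, 5, 15.
So Z_15 has 4 subgroups.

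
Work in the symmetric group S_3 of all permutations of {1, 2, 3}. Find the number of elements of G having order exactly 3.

2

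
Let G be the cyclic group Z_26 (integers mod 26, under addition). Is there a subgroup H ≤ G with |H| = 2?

Yes

2 | 26. A subgroup of order 2 is {0, 13}.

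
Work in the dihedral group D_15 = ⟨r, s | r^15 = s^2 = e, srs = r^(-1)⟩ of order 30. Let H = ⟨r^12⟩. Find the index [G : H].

|⟨r^12⟩| = 5 and |G| = 30.
By Lagrange, [G : H] = |G|/|H| = 30/5 = 6.

6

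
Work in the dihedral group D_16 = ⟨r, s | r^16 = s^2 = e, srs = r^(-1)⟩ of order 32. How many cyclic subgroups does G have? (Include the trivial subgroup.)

Each element a generates a cyclic subgroup ⟨a⟩; distinct elements may generate the same one (a cyclic group of order d has φ(d) generators).
Cyclic subgroups by order — order 1: 1; order 2: 17; order 4: 1; order 8: 1; order 16: 1.
Total: 21.

21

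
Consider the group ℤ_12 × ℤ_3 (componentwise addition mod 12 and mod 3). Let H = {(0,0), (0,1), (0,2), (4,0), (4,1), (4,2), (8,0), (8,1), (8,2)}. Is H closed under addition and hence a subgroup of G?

|H| = 9 divides |G| = 36, consistent with Lagrange.
H contains the identity, every element's inverse is in H, and H is closed under +: it is a subgroup.

Yes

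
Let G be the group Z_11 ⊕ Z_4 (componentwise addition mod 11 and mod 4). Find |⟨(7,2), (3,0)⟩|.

|⟨(7,2)⟩| = 22 and |⟨(3,0)⟩| = 11, so |H| is a multiple of lcm(22, 11) = 22 and divides |G| = 44.
Closing under the operation: H = {(0,0), (0,2), (1,0), (1,2), (2,0), (2,2), (3,0), (3,2), (4,0), (4,2), (5,0), (5,2), (6,0), (6,2), (7,0), (7,2), (8,0), (8,2), (9,0), (9,2), (10,0), (10,2)}, so |H| = 22.

22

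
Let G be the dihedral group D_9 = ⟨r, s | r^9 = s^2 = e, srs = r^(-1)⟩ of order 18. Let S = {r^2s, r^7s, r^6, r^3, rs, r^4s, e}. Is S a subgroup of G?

|S| = 7 does not divide |G| = 18, so by Lagrange S is not a subgroup.

No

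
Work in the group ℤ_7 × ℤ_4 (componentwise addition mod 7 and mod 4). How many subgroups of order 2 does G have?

|G| = 28 and 2 | 28, so subgroups of order 2 are possible by Lagrange.
The subgroups of order 2 are: {(0,0), (0,2)}.
So G has 1 subgroup of order 2.

1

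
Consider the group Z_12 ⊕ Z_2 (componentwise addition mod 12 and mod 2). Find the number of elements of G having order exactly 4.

4

An element (a,b) has order lcm(ord(a), ord(b)); count pairs with lcm equal to 4.
Enumerating gives 4 such elements.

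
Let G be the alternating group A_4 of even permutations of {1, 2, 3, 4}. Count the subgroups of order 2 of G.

|G| = 12 and 2 | 12, so subgroups of order 2 are possible by Lagrange.
The subgroups of order 2 are: {e, (1 2)(3 4)}; {e, (1 3)(2 4)}; {e, (1 4)(2 3)}.
So G has 3 subgroups of order 2.

3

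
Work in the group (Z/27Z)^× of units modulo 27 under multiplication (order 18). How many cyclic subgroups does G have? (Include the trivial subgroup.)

6

A cyclic subgroup of order d is generated by each of its φ(d) elements of order d, so the cyclic subgroups of order d number (#elements of order d)/φ(d).
Cyclic subgroups by order — order 1: 1; order 2: 1; order 3: 1; order 6: 1; order 9: 1; order 18: 1.
Total: 6.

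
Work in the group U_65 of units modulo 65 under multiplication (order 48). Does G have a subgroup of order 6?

Yes

6 | 48. A subgroup of order 6 is {1, 9, 14, 16, 29, 61}.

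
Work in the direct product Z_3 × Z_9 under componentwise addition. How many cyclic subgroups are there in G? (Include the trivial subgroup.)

8

Group the elements of G by the cyclic subgroup they generate; each cyclic subgroup of order d accounts for φ(d) elements.
Cyclic subgroups by order — order 1: 1; order 3: 4; order 9: 3.
Total: 8.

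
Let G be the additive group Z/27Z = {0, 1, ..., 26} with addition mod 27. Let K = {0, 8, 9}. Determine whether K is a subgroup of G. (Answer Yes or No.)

9 ∈ K but its inverse 18 ∉ K, so K is not a subgroup.

No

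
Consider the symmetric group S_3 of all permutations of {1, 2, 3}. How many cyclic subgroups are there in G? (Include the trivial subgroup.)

A cyclic subgroup of order d is generated by each of its φ(d) elements of order d, so the cyclic subgroups of order d number (#elements of order d)/φ(d).
Cyclic subgroups by order — order 1: 1; order 2: 3; order 3: 1.
Total: 5.

5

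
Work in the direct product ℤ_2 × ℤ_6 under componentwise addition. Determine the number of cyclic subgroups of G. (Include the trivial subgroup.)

8

A cyclic subgroup of order d is generated by each of its φ(d) elements of order d, so the cyclic subgroups of order d number (#elements of order d)/φ(d).
Cyclic subgroups by order — order 1: 1; order 2: 3; order 3: 1; order 6: 3.
Total: 8.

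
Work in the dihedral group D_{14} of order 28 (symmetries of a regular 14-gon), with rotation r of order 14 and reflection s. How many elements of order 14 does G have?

The elements of order 14 are: r, r^3, r^5, r^9, r^11, r^13.
That's 6.

6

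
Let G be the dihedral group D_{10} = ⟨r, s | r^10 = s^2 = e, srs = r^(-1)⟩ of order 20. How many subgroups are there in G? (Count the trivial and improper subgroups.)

22

|G| = 20, so by Lagrange every subgroup order divides 20. Divisors: 1, 2, 4, 5, 10, 20.
Subgroups by order — order 1: 1; order 2: 11; order 4: 5; order 5: 1; order 10: 3; order 20: 1.
Total: 1 + 11 + 5 + 1 + 3 + 1 = 22.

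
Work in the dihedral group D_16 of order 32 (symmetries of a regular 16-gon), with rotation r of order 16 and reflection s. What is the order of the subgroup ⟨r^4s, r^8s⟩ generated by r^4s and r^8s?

|⟨r^4s⟩| = 2 and |⟨r^8s⟩| = 2, so |H| is a multiple of lcm(2, 2) = 2 and divides |G| = 32.
Closing under the operation: H = {e, r^4, r^8, r^12, s, r^4s, r^8s, r^12s}, so |H| = 8.

8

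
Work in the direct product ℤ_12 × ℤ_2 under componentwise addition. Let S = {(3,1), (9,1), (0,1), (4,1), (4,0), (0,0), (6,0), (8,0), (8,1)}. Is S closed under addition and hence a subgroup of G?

No

|S| = 9 does not divide |G| = 24, so by Lagrange S is not a subgroup.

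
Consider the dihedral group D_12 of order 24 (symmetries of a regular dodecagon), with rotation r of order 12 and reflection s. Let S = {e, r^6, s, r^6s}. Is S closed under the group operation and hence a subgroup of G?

Yes

|S| = 4 divides |G| = 24, consistent with Lagrange.
S contains the identity, every element's inverse is in S, and S is closed under ·: it is a subgroup.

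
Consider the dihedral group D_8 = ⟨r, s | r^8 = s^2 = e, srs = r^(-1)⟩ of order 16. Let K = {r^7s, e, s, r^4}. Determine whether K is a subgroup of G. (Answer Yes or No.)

No

Closure fails: s · r^4 = r^4s ∉ K. So K is not a subgroup.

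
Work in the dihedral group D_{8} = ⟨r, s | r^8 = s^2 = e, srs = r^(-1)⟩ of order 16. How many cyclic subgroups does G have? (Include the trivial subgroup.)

Group the elements of G by the cyclic subgroup they generate; each cyclic subgroup of order d accounts for φ(d) elements.
Cyclic subgroups by order — order 1: 1; order 2: 9; order 4: 1; order 8: 1.
Total: 12.

12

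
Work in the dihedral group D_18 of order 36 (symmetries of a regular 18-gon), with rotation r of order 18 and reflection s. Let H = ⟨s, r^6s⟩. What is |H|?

6

|⟨s⟩| = 2 and |⟨r^6s⟩| = 2, so |H| is a multiple of lcm(2, 2) = 2 and divides |G| = 36.
Closing under the operation: H = {e, r^6, r^12, s, r^6s, r^12s}, so |H| = 6.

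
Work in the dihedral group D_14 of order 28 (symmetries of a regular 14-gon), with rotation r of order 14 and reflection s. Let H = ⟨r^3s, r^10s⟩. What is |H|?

4

|⟨r^3s⟩| = 2 and |⟨r^10s⟩| = 2, so |H| is a multiple of lcm(2, 2) = 2 and divides |G| = 28.
Closing under the operation: H = {e, r^7, r^3s, r^10s}, so |H| = 4.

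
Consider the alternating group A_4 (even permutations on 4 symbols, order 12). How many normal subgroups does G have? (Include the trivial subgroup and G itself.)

G has 10 subgroups. Checking conjugation-invariance by order — order 1: 1/1 normal; order 2: 0/3 normal; order 3: 0/4 normal; order 4: 1/1 normal; order 12: 1/1 normal.
Total normal subgroups: 3.

3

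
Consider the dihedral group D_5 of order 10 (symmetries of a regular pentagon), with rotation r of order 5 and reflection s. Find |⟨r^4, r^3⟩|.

5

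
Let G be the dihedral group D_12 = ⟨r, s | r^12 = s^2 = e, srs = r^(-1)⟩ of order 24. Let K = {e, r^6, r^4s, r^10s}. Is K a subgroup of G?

Yes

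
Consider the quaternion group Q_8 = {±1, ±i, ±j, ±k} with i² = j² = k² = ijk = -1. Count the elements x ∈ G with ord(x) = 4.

The elements of order 4 are: i, -i, j, -j, k, -k.
That's 6.

6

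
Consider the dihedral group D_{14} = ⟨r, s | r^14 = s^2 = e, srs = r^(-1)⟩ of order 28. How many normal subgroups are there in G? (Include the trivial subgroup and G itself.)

7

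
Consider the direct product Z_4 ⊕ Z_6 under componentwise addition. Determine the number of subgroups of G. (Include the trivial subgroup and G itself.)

16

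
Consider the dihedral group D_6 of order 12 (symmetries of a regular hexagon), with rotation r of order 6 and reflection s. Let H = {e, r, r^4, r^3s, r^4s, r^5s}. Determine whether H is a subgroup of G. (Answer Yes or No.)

r ∈ H but its inverse r^5 ∉ H, so H is not a subgroup.

No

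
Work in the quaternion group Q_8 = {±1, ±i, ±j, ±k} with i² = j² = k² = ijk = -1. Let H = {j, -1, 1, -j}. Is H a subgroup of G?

Yes

|H| = 4 divides |G| = 8, consistent with Lagrange.
H contains the identity, every element's inverse is in H, and H is closed under ·: it is a subgroup.
In fact H = ⟨j⟩.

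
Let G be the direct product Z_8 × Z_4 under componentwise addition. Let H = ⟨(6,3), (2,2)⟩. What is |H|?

|⟨(6,3)⟩| = 4 and |⟨(2,2)⟩| = 4, so |H| is a multiple of lcm(4, 4) = 4 and divides |G| = 32.
Closing under the operation: H = {(0,0), (0,1), (0,2), (0,3), (2,0), (2,1), (2,2), (2,3), (4,0), (4,1), (4,2), (4,3), (6,0), (6,1), (6,2), (6,3)}, so |H| = 16.

16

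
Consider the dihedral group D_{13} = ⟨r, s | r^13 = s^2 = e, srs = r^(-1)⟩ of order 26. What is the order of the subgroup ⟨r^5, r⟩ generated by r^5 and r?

13

|⟨r^5⟩| = 13 and |⟨r⟩| = 13, so |H| is a multiple of lcm(13, 13) = 13 and divides |G| = 26.
Closing under the operation: H = {e, r, r^2, r^3, r^4, r^5, r^6, r^7, r^8, r^9, r^10, r^11, r^12}, so |H| = 13.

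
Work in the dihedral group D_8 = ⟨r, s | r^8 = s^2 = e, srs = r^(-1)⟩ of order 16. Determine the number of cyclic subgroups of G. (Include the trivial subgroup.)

12

A cyclic subgroup of order d is generated by each of its φ(d) elements of order d, so the cyclic subgroups of order d number (#elements of order d)/φ(d).
Cyclic subgroups by order — order 1: 1; order 2: 9; order 4: 1; order 8: 1.
Total: 12.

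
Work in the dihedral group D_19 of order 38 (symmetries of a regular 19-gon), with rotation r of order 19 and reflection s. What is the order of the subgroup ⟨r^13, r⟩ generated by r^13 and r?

|⟨r^13⟩| = 19 and |⟨r⟩| = 19, so |H| is a multiple of lcm(19, 19) = 19 and divides |G| = 38.
Closing under the operation: H = {e, r, r^2, r^3, r^4, r^5, r^6, r^7, r^8, r^9, r^10, r^11, r^12, r^13, r^14, r^15, r^16, r^17, r^18}, so |H| = 19.

19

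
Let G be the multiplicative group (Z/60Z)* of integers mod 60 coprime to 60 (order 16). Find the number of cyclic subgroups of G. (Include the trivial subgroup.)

12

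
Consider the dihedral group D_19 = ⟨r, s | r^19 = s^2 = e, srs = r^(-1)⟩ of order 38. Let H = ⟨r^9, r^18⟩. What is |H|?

19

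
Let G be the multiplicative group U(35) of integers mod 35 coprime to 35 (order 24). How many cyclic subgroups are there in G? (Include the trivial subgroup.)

12

Each element a generates a cyclic subgroup ⟨a⟩; distinct elements may generate the same one (a cyclic group of order d has φ(d) generators).
Cyclic subgroups by order — order 1: 1; order 2: 3; order 3: 1; order 4: 2; order 6: 3; order 12: 2.
Total: 12.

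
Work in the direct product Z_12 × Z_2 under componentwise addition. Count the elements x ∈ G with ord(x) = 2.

An element (a,b) has order lcm(ord(a), ord(b)); count pairs with lcm equal to 2.
Enumerating gives 3 such elements.

3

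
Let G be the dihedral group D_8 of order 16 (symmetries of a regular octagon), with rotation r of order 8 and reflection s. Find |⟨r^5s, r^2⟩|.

|⟨r^5s⟩| = 2 and |⟨r^2⟩| = 4, so |H| is a multiple of lcm(2, 4) = 4 and divides |G| = 16.
Closing under the operation: H = {e, r^2, r^4, r^6, rs, r^3s, r^5s, r^7s}, so |H| = 8.

8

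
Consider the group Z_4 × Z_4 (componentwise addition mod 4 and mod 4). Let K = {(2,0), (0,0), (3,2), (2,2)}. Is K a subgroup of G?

No

(3,2) ∈ K but its inverse (1,2) ∉ K, so K is not a subgroup.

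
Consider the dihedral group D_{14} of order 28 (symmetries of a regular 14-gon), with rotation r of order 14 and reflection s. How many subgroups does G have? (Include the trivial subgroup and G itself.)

|G| = 28, so by Lagrange every subgroup order divides 28. Divisors: 1, 2, 4, 7, 14, 28.
Subgroups by order — order 1: 1; order 2: 15; order 4: 7; order 7: 1; order 14: 3; order 28: 1.
Total: 1 + 15 + 7 + 1 + 3 + 1 = 28.

28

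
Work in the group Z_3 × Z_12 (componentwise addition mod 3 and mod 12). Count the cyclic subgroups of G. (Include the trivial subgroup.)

A cyclic subgroup of order d is generated by each of its φ(d) elements of order d, so the cyclic subgroups of order d number (#elements of order d)/φ(d).
Cyclic subgroups by order — order 1: 1; order 2: 1; order 3: 4; order 4: 1; order 6: 4; order 12: 4.
Total: 15.

15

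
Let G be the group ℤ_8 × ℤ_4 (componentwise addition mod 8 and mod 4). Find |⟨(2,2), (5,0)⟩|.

16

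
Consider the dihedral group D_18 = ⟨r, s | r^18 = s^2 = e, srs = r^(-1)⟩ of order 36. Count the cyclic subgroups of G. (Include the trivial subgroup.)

24

A cyclic subgroup of order d is generated by each of its φ(d) elements of order d, so the cyclic subgroups of order d number (#elements of order d)/φ(d).
Cyclic subgroups by order — order 1: 1; order 2: 19; order 3: 1; order 6: 1; order 9: 1; order 18: 1.
Total: 24.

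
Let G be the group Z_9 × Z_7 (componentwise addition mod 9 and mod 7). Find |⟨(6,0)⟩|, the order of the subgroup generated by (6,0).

The order of (6,0) in Z_9 × Z_7 is lcm(ord(6) in Z_9, ord(0) in Z_7).
ord(6) = 3 and ord(0) = 1, so |⟨(6,0)⟩| = lcm(3, 1) = 3.

3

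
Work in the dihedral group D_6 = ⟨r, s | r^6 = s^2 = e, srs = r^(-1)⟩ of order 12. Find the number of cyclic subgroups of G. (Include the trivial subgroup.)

10

Group the elements of G by the cyclic subgroup they generate; each cyclic subgroup of order d accounts for φ(d) elements.
Cyclic subgroups by order — order 1: 1; order 2: 7; order 3: 1; order 6: 1.
Total: 10.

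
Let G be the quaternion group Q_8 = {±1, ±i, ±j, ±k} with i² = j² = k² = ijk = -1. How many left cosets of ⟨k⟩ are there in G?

|⟨k⟩| = 4 and |G| = 8.
By Lagrange, [G : H] = |G|/|H| = 8/4 = 2.

2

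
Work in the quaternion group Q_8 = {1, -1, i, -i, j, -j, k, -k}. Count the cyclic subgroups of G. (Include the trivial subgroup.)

5

A cyclic subgroup of order d is generated by each of its φ(d) elements of order d, so the cyclic subgroups of order d number (#elements of order d)/φ(d).
Cyclic subgroups by order — order 1: 1; order 2: 1; order 4: 3.
Total: 5.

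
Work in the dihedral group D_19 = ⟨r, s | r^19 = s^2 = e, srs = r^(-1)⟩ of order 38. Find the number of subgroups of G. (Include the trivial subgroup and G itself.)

|G| = 38, so by Lagrange every subgroup order divides 38. Divisors: 1, 2, 19, 38.
Subgroups by order — order 1: 1; order 2: 19; order 19: 1; order 38: 1.
Total: 1 + 19 + 1 + 1 = 22.

22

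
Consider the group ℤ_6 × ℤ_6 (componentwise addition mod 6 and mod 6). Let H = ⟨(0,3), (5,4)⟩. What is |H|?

12

|⟨(0,3)⟩| = 2 and |⟨(5,4)⟩| = 6, so |H| is a multiple of lcm(2, 6) = 6 and divides |G| = 36.
Closing under the operation: H = {(0,0), (0,3), (1,2), (1,5), (2,1), (2,4), (3,0), (3,3), (4,2), (4,5), (5,1), (5,4)}, so |H| = 12.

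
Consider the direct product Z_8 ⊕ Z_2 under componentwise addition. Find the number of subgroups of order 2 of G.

|G| = 16 and 2 | 16, so subgroups of order 2 are possible by Lagrange.
The subgroups of order 2 are: {(0,0), (0,1)}; {(0,0), (4,0)}; {(0,0), (4,1)}.
So G has 3 subgroups of order 2.

3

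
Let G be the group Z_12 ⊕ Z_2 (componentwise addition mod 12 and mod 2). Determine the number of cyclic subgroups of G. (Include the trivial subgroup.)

12

Each element a generates a cyclic subgroup ⟨a⟩; distinct elements may generate the same one (a cyclic group of order d has φ(d) generators).
Cyclic subgroups by order — order 1: 1; order 2: 3; order 3: 1; order 4: 2; order 6: 3; order 12: 2.
Total: 12.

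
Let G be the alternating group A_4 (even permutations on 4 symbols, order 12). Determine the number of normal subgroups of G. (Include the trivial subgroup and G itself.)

3

G has 10 subgroups. Checking conjugation-invariance by order — order 1: 1/1 normal; order 2: 0/3 normal; order 3: 0/4 normal; order 4: 1/1 normal; order 12: 1/1 normal.
Total normal subgroups: 3.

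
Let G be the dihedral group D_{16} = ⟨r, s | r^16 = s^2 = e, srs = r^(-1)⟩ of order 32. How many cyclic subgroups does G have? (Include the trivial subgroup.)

21

A cyclic subgroup of order d is generated by each of its φ(d) elements of order d, so the cyclic subgroups of order d number (#elements of order d)/φ(d).
Cyclic subgroups by order — order 1: 1; order 2: 17; order 4: 1; order 8: 1; order 16: 1.
Total: 21.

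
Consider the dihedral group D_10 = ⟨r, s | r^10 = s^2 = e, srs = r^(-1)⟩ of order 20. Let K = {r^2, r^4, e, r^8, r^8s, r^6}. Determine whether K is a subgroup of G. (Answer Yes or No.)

|K| = 6 does not divide |G| = 20, so by Lagrange K is not a subgroup.

No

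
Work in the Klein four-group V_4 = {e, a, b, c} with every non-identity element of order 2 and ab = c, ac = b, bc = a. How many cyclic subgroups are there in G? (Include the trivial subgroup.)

Each element a generates a cyclic subgroup ⟨a⟩; distinct elements may generate the same one (a cyclic group of order d has φ(d) generators).
Cyclic subgroups by order — order 1: 1; order 2: 3.
Total: 4.

4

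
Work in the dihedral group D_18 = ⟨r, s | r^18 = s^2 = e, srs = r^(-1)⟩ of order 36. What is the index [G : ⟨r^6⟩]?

|⟨r^6⟩| = 3 and |G| = 36.
By Lagrange, [G : H] = |G|/|H| = 36/3 = 12.

12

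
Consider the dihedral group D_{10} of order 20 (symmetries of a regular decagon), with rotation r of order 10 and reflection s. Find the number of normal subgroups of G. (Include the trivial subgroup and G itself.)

G has 22 subgroups. Checking conjugation-invariance by order — order 1: 1/1 normal; order 2: 1/11 normal; order 4: 0/5 normal; order 5: 1/1 normal; order 10: 3/3 normal; order 20: 1/1 normal.
Total normal subgroups: 7.

7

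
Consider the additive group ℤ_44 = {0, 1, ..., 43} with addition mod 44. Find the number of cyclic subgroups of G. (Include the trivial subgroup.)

6

Each element a generates a cyclic subgroup ⟨a⟩; distinct elements may generate the same one (a cyclic group of order d has φ(d) generators).
Cyclic subgroups by order — order 1: 1; order 2: 1; order 4: 1; order 11: 1; order 22: 1; order 44: 1.
Total: 6.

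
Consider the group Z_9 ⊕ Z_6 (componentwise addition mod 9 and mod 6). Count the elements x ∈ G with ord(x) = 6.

An element (a,b) has order lcm(ord(a), ord(b)); count pairs with lcm equal to 6.
Enumerating gives 8 such elements.

8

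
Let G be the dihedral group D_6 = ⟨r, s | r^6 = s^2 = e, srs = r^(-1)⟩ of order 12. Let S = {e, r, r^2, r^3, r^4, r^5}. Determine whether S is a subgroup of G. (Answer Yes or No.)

|S| = 6 divides |G| = 12, consistent with Lagrange.
S contains the identity, every element's inverse is in S, and S is closed under ·: it is a subgroup.
In fact S = ⟨r^5⟩.

Yes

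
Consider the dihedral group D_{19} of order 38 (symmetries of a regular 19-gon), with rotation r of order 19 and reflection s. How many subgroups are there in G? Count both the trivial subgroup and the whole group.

22

|G| = 38, so by Lagrange every subgroup order divides 38. Divisors: 1, 2, 19, 38.
Subgroups by order — order 1: 1; order 2: 19; order 19: 1; order 38: 1.
Total: 1 + 19 + 1 + 1 = 22.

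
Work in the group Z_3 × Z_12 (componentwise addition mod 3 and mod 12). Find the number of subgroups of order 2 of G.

1

|G| = 36 and 2 | 36, so subgroups of order 2 are possible by Lagrange.
The subgroups of order 2 are: {(0,0), (0,6)}.
So G has 1 subgroup of order 2.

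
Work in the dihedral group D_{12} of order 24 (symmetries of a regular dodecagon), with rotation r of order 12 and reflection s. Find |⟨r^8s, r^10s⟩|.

|⟨r^8s⟩| = 2 and |⟨r^10s⟩| = 2, so |H| is a multiple of lcm(2, 2) = 2 and divides |G| = 24.
Closing under the operation: H = {e, r^2, r^4, r^6, r^8, r^10, s, r^2s, r^4s, r^6s, r^8s, r^10s}, so |H| = 12.

12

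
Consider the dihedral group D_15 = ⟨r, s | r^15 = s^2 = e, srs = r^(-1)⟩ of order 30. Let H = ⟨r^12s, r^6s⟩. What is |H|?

10

|⟨r^12s⟩| = 2 and |⟨r^6s⟩| = 2, so |H| is a multiple of lcm(2, 2) = 2 and divides |G| = 30.
Closing under the operation: H = {e, r^3, r^6, r^9, r^12, s, r^3s, r^6s, r^9s, r^12s}, so |H| = 10.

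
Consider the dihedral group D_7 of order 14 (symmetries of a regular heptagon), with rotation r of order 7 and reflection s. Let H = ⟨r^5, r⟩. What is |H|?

7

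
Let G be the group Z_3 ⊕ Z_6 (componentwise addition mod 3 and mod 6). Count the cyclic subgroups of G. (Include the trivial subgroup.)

10

Group the elements of G by the cyclic subgroup they generate; each cyclic subgroup of order d accounts for φ(d) elements.
Cyclic subgroups by order — order 1: 1; order 2: 1; order 3: 4; order 6: 4.
Total: 10.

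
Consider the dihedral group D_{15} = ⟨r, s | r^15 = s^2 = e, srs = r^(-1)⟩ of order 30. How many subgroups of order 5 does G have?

|G| = 30 and 5 | 30, so subgroups of order 5 are possible by Lagrange.
The subgroups of order 5 are: {e, r^3, r^6, r^9, r^12}.
So G has 1 subgroup of order 5.

1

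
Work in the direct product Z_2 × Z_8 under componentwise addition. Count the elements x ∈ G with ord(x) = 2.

3

An element (a,b) has order lcm(ord(a), ord(b)); count pairs with lcm equal to 2.
Enumerating gives 3 such elements.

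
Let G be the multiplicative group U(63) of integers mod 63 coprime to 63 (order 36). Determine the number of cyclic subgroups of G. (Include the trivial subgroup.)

20

Group the elements of G by the cyclic subgroup they generate; each cyclic subgroup of order d accounts for φ(d) elements.
Cyclic subgroups by order — order 1: 1; order 2: 3; order 3: 4; order 6: 12.
Total: 20.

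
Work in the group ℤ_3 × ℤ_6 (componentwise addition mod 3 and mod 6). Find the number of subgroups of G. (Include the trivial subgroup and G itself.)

|G| = 18, so by Lagrange every subgroup order divides 18. Divisors: 1, 2, 3, 6, 9, 18.
Subgroups by order — order 1: 1; order 2: 1; order 3: 4; order 6: 4; order 9: 1; order 18: 1.
Total: 1 + 1 + 4 + 4 + 1 + 1 = 12.

12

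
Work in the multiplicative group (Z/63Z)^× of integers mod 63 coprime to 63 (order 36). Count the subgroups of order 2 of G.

|G| = 36 and 2 | 36, so subgroups of order 2 are possible by Lagrange.
The subgroups of order 2 are: {1, 55}; {1, 62}; {1, 8}.
So G has 3 subgroups of order 2.

3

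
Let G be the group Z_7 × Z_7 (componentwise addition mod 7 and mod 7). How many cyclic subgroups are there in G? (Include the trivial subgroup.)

Group the elements of G by the cyclic subgroup they generate; each cyclic subgroup of order d accounts for φ(d) elements.
Cyclic subgroups by order — order 1: 1; order 7: 8.
Total: 9.

9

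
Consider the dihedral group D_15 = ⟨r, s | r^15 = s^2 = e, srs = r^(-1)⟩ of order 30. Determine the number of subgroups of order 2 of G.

15

|G| = 30 and 2 | 30, so subgroups of order 2 are possible by Lagrange.
The subgroups of order 2 are: {e, r^10s}; {e, r^11s}; {e, r^12s}; {e, r^13s}; … (15 in all).
So G has 15 subgroups of order 2.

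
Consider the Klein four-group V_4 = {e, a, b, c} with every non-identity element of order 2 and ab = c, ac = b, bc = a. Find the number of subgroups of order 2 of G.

3

|G| = 4 and 2 | 4, so subgroups of order 2 are possible by Lagrange.
The subgroups of order 2 are: {e, a}; {e, b}; {e, c}.
So G has 3 subgroups of order 2.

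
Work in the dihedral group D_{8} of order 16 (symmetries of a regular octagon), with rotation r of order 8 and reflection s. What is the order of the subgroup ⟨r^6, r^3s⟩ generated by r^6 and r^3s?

8

|⟨r^6⟩| = 4 and |⟨r^3s⟩| = 2, so |H| is a multiple of lcm(4, 2) = 4 and divides |G| = 16.
Closing under the operation: H = {e, r^2, r^4, r^6, rs, r^3s, r^5s, r^7s}, so |H| = 8.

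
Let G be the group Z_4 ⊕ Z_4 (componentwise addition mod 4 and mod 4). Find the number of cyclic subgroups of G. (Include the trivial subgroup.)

Each element a generates a cyclic subgroup ⟨a⟩; distinct elements may generate the same one (a cyclic group of order d has φ(d) generators).
Cyclic subgroups by order — order 1: 1; order 2: 3; order 4: 6.
Total: 10.

10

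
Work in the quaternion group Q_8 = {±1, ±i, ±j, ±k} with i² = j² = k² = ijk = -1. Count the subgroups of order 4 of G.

|G| = 8 and 4 | 8, so subgroups of order 4 are possible by Lagrange.
The subgroups of order 4 are: {1, -1, i, -i}; {1, -1, j, -j}; {1, -1, k, -k}.
So G has 3 subgroups of order 4.

3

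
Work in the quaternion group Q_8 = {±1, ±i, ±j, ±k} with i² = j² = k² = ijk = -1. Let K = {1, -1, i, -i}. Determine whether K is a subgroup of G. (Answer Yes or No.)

Yes

|K| = 4 divides |G| = 8, consistent with Lagrange.
K contains the identity, every element's inverse is in K, and K is closed under ·: it is a subgroup.
In fact K = ⟨-i⟩.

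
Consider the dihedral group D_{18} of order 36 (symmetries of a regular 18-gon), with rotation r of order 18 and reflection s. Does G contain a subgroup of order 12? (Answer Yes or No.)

Yes

12 | 36. A subgroup of order 12 is {e, r^3, r^6, r^9, r^12, r^15, rs, r^4s, r^7s, r^10s, r^13s, r^16s}.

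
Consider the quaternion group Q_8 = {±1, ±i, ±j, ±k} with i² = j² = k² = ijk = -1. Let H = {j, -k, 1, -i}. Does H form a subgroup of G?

No

j ∈ H but its inverse -j ∉ H, so H is not a subgroup.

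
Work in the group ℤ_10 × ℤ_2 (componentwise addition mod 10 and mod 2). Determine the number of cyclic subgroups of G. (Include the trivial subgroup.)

8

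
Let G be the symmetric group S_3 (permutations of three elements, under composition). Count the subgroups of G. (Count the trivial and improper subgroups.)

|G| = 6, so by Lagrange every subgroup order divides 6. Divisors: 1, 2, 3, 6.
Subgroups by order — order 1: 1; order 2: 3; order 3: 1; order 6: 1.
Total: 1 + 3 + 1 + 1 = 6.

6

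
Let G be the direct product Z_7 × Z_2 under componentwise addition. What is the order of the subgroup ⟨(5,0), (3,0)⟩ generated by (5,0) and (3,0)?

|⟨(5,0)⟩| = 7 and |⟨(3,0)⟩| = 7, so |H| is a multiple of lcm(7, 7) = 7 and divides |G| = 14.
Closing under the operation: H = {(0,0), (1,0), (2,0), (3,0), (4,0), (5,0), (6,0)}, so |H| = 7.

7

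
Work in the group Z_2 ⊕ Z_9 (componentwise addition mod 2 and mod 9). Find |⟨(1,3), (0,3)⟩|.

6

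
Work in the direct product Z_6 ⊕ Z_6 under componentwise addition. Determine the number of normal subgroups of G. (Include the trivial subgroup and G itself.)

G is abelian, so every subgroup is normal.
G has 30 subgroups in total, hence 30 normal subgroups.

30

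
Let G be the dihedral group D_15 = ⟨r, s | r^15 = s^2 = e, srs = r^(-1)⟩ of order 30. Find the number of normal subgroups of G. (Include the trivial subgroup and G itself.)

G has 28 subgroups. Checking conjugation-invariance by order — order 1: 1/1 normal; order 2: 0/15 normal; order 3: 1/1 normal; order 5: 1/1 normal; order 6: 0/5 normal; order 10: 0/3 normal; order 15: 1/1 normal; order 30: 1/1 normal.
Total normal subgroups: 5.

5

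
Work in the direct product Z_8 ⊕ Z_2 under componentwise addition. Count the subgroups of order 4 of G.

3

|G| = 16 and 4 | 16, so subgroups of order 4 are possible by Lagrange.
The subgroups of order 4 are: {(0,0), (0,1), (4,0), (4,1)}; {(0,0), (2,0), (4,0), (6,0)}; {(0,0), (2,1), (4,0), (6,1)}.
So G has 3 subgroups of order 4.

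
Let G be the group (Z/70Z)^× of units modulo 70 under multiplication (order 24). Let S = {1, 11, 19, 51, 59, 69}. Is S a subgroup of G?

|S| = 6 divides |G| = 24, consistent with Lagrange.
S contains the identity, every element's inverse is in S, and S is closed under ·: it is a subgroup.
In fact S = ⟨19⟩.

Yes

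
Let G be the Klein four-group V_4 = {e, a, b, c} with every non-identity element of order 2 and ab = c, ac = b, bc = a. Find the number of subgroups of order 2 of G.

|G| = 4 and 2 | 4, so subgroups of order 2 are possible by Lagrange.
The subgroups of order 2 are: {e, a}; {e, b}; {e, c}.
So G has 3 subgroups of order 2.

3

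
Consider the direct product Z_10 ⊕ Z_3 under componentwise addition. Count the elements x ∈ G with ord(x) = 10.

4

An element (a,b) has order lcm(ord(a), ord(b)); count pairs with lcm equal to 10.
Enumerating gives 4 such elements.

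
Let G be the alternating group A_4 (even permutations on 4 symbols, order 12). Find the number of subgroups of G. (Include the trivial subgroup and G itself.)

10

|G| = 12, so by Lagrange every subgroup order divides 12. Divisors: 1, 2, 3, 4, 6, 12.
Subgroups by order — order 1: 1; order 2: 3; order 3: 4; order 4: 1; order 6: 0; order 12: 1.
Total: 1 + 3 + 4 + 1 + 0 + 1 = 10.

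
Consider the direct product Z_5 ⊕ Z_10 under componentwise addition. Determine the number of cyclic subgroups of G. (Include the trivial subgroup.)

Group the elements of G by the cyclic subgroup they generate; each cyclic subgroup of order d accounts for φ(d) elements.
Cyclic subgroups by order — order 1: 1; order 2: 1; order 5: 6; order 10: 6.
Total: 14.

14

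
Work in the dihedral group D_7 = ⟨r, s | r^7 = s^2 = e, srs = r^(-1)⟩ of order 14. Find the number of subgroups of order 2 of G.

|G| = 14 and 2 | 14, so subgroups of order 2 are possible by Lagrange.
The subgroups of order 2 are: {e, r^2s}; {e, r^3s}; {e, r^4s}; {e, r^5s}; … (7 in all).
So G has 7 subgroups of order 2.

7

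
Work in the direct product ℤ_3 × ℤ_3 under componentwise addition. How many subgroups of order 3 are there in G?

4

|G| = 9 and 3 | 9, so subgroups of order 3 are possible by Lagrange.
The subgroups of order 3 are: {(0,0), (0,1), (0,2)}; {(0,0), (1,0), (2,0)}; {(0,0), (1,1), (2,2)}; {(0,0), (1,2), (2,1)}.
So G has 4 subgroups of order 3.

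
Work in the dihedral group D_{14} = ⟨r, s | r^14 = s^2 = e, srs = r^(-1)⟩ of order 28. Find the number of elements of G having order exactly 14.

The elements of order 14 are: r, r^3, r^5, r^9, r^11, r^13.
That's 6.

6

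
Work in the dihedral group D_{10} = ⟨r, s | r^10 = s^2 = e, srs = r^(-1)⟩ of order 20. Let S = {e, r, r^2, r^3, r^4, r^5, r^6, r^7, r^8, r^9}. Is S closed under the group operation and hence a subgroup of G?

|S| = 10 divides |G| = 20, consistent with Lagrange.
S contains the identity, every element's inverse is in S, and S is closed under ·: it is a subgroup.
In fact S = ⟨r^9⟩.

Yes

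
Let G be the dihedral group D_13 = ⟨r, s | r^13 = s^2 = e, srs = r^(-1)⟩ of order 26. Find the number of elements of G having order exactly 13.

Enumerating element orders in G gives 12 elements of order 13.

12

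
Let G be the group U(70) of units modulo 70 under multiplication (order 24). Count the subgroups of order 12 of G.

3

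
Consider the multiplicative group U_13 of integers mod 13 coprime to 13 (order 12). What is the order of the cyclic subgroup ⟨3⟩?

Compute successive powers of 3 mod 13: 3, 9, 1; 3^3 ≡ 1 (mod 13).
So |⟨3⟩| = 3.

3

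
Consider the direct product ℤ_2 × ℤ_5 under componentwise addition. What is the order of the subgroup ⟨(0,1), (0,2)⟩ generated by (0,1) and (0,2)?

|⟨(0,1)⟩| = 5 and |⟨(0,2)⟩| = 5, so |H| is a multiple of lcm(5, 5) = 5 and divides |G| = 10.
Closing under the operation: H = {(0,0), (0,1), (0,2), (0,3), (0,4)}, so |H| = 5.

5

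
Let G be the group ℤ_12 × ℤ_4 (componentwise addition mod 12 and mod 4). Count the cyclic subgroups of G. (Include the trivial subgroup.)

A cyclic subgroup of order d is generated by each of its φ(d) elements of order d, so the cyclic subgroups of order d number (#elements of order d)/φ(d).
Cyclic subgroups by order — order 1: 1; order 2: 3; order 3: 1; order 4: 6; order 6: 3; order 12: 6.
Total: 20.

20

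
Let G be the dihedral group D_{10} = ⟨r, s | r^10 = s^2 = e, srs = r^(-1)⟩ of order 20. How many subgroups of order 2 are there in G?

|G| = 20 and 2 | 20, so subgroups of order 2 are possible by Lagrange.
The subgroups of order 2 are: {e, r^2s}; {e, r^3s}; {e, r^4s}; {e, r^5}; … (11 in all).
So G has 11 subgroups of order 2.

11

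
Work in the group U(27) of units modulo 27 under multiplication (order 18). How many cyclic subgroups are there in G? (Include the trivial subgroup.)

A cyclic subgroup of order d is generated by each of its φ(d) elements of order d, so the cyclic subgroups of order d number (#elements of order d)/φ(d).
Cyclic subgroups by order — order 1: 1; order 2: 1; order 3: 1; order 6: 1; order 9: 1; order 18: 1.
Total: 6.

6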